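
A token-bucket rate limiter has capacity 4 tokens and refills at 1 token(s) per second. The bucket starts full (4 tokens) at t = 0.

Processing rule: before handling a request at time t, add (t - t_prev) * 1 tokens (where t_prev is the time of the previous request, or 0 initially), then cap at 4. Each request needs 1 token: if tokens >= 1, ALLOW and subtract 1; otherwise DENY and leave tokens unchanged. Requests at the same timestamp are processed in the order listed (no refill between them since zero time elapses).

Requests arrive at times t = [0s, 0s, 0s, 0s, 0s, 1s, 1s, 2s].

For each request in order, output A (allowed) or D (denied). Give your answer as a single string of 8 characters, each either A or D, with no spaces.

Simulating step by step:
  req#1 t=0s: ALLOW
  req#2 t=0s: ALLOW
  req#3 t=0s: ALLOW
  req#4 t=0s: ALLOW
  req#5 t=0s: DENY
  req#6 t=1s: ALLOW
  req#7 t=1s: DENY
  req#8 t=2s: ALLOW

Answer: AAAADADA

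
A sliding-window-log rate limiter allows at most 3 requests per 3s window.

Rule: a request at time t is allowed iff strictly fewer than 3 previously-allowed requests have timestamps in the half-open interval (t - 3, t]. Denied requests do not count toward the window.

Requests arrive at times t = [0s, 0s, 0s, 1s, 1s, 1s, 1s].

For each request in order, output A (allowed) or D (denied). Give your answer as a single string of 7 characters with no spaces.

Tracking allowed requests in the window:
  req#1 t=0s: ALLOW
  req#2 t=0s: ALLOW
  req#3 t=0s: ALLOW
  req#4 t=1s: DENY
  req#5 t=1s: DENY
  req#6 t=1s: DENY
  req#7 t=1s: DENY

Answer: AAADDDD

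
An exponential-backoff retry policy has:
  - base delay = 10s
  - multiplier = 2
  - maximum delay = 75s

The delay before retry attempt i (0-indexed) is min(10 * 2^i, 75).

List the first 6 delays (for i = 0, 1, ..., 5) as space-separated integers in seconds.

Answer: 10 20 40 75 75 75

Derivation:
Computing each delay:
  i=0: min(10*2^0, 75) = 10
  i=1: min(10*2^1, 75) = 20
  i=2: min(10*2^2, 75) = 40
  i=3: min(10*2^3, 75) = 75
  i=4: min(10*2^4, 75) = 75
  i=5: min(10*2^5, 75) = 75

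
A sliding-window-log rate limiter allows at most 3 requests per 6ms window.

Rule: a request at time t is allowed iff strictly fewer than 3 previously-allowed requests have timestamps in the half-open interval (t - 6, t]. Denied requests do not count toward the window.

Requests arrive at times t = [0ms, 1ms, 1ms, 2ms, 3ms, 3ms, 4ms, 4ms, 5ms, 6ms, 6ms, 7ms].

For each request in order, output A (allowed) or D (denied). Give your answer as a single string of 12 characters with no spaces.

Tracking allowed requests in the window:
  req#1 t=0ms: ALLOW
  req#2 t=1ms: ALLOW
  req#3 t=1ms: ALLOW
  req#4 t=2ms: DENY
  req#5 t=3ms: DENY
  req#6 t=3ms: DENY
  req#7 t=4ms: DENY
  req#8 t=4ms: DENY
  req#9 t=5ms: DENY
  req#10 t=6ms: ALLOW
  req#11 t=6ms: DENY
  req#12 t=7ms: ALLOW

Answer: AAADDDDDDADA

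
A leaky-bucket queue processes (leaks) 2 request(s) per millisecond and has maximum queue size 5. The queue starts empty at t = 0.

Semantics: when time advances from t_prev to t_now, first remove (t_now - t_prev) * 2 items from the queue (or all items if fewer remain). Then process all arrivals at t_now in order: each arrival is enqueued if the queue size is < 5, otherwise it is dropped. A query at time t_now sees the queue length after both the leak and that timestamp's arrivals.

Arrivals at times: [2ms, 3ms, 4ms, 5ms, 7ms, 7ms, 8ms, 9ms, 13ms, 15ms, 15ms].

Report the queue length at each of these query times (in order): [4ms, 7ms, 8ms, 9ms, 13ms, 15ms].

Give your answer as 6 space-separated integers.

Queue lengths at query times:
  query t=4ms: backlog = 1
  query t=7ms: backlog = 2
  query t=8ms: backlog = 1
  query t=9ms: backlog = 1
  query t=13ms: backlog = 1
  query t=15ms: backlog = 2

Answer: 1 2 1 1 1 2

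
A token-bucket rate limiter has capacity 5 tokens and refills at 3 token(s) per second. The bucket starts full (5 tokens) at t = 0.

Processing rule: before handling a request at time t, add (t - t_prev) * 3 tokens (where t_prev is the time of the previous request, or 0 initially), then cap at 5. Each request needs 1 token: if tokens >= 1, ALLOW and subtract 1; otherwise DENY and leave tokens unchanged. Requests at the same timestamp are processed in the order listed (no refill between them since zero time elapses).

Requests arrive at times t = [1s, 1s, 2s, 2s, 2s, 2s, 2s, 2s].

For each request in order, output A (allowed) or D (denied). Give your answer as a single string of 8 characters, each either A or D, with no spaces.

Answer: AAAAAAAD

Derivation:
Simulating step by step:
  req#1 t=1s: ALLOW
  req#2 t=1s: ALLOW
  req#3 t=2s: ALLOW
  req#4 t=2s: ALLOW
  req#5 t=2s: ALLOW
  req#6 t=2s: ALLOW
  req#7 t=2s: ALLOW
  req#8 t=2s: DENY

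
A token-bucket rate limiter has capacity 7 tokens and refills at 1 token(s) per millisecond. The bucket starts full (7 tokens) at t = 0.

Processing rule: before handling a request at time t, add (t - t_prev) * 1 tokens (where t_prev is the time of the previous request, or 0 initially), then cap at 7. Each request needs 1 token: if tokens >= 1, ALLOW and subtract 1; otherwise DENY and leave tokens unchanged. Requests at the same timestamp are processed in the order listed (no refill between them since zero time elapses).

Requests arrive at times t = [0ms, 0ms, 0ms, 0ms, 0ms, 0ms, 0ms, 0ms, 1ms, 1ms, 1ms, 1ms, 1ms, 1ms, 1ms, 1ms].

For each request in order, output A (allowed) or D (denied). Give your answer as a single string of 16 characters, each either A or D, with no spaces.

Simulating step by step:
  req#1 t=0ms: ALLOW
  req#2 t=0ms: ALLOW
  req#3 t=0ms: ALLOW
  req#4 t=0ms: ALLOW
  req#5 t=0ms: ALLOW
  req#6 t=0ms: ALLOW
  req#7 t=0ms: ALLOW
  req#8 t=0ms: DENY
  req#9 t=1ms: ALLOW
  req#10 t=1ms: DENY
  req#11 t=1ms: DENY
  req#12 t=1ms: DENY
  req#13 t=1ms: DENY
  req#14 t=1ms: DENY
  req#15 t=1ms: DENY
  req#16 t=1ms: DENY

Answer: AAAAAAADADDDDDDD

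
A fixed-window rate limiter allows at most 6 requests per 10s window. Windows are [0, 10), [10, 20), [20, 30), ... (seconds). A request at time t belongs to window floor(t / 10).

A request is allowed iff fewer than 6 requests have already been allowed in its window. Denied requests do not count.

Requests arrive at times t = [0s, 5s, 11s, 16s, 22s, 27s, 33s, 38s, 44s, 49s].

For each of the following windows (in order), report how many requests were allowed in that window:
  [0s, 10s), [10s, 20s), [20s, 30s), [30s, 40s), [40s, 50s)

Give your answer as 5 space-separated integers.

Answer: 2 2 2 2 2

Derivation:
Processing requests:
  req#1 t=0s (window 0): ALLOW
  req#2 t=5s (window 0): ALLOW
  req#3 t=11s (window 1): ALLOW
  req#4 t=16s (window 1): ALLOW
  req#5 t=22s (window 2): ALLOW
  req#6 t=27s (window 2): ALLOW
  req#7 t=33s (window 3): ALLOW
  req#8 t=38s (window 3): ALLOW
  req#9 t=44s (window 4): ALLOW
  req#10 t=49s (window 4): ALLOW

Allowed counts by window: 2 2 2 2 2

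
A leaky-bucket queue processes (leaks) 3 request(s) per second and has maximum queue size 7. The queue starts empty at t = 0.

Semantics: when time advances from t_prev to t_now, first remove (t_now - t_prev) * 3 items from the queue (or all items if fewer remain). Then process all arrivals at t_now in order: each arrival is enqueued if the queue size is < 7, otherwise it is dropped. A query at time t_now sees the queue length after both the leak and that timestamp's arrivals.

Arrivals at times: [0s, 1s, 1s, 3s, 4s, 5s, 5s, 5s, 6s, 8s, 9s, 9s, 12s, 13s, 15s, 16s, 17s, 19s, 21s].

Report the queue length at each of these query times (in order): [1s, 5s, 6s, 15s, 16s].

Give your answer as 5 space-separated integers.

Answer: 2 3 1 1 1

Derivation:
Queue lengths at query times:
  query t=1s: backlog = 2
  query t=5s: backlog = 3
  query t=6s: backlog = 1
  query t=15s: backlog = 1
  query t=16s: backlog = 1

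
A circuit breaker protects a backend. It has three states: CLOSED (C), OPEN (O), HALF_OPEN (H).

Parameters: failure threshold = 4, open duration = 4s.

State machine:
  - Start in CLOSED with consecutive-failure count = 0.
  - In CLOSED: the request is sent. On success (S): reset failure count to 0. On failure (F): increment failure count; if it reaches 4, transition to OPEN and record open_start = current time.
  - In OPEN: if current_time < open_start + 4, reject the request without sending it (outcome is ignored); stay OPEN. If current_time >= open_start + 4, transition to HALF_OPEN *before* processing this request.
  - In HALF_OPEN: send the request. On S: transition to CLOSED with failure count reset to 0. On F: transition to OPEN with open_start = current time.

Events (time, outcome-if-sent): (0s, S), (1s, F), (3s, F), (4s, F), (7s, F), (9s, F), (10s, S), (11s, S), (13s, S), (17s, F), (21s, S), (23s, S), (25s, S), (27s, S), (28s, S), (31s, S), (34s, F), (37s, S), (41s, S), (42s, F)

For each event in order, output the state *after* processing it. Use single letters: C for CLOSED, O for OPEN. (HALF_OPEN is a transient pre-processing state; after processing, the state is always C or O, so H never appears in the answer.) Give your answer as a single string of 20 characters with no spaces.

State after each event:
  event#1 t=0s outcome=S: state=CLOSED
  event#2 t=1s outcome=F: state=CLOSED
  event#3 t=3s outcome=F: state=CLOSED
  event#4 t=4s outcome=F: state=CLOSED
  event#5 t=7s outcome=F: state=OPEN
  event#6 t=9s outcome=F: state=OPEN
  event#7 t=10s outcome=S: state=OPEN
  event#8 t=11s outcome=S: state=CLOSED
  event#9 t=13s outcome=S: state=CLOSED
  event#10 t=17s outcome=F: state=CLOSED
  event#11 t=21s outcome=S: state=CLOSED
  event#12 t=23s outcome=S: state=CLOSED
  event#13 t=25s outcome=S: state=CLOSED
  event#14 t=27s outcome=S: state=CLOSED
  event#15 t=28s outcome=S: state=CLOSED
  event#16 t=31s outcome=S: state=CLOSED
  event#17 t=34s outcome=F: state=CLOSED
  event#18 t=37s outcome=S: state=CLOSED
  event#19 t=41s outcome=S: state=CLOSED
  event#20 t=42s outcome=F: state=CLOSED

Answer: CCCCOOOCCCCCCCCCCCCC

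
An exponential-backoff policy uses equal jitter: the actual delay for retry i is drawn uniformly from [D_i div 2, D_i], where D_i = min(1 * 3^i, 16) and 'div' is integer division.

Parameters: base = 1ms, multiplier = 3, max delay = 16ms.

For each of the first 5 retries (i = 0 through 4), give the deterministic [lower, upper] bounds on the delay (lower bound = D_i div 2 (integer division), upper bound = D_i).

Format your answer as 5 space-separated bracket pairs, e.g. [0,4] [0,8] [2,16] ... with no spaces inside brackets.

Computing bounds per retry:
  i=0: D_i=min(1*3^0,16)=1, bounds=[0,1]
  i=1: D_i=min(1*3^1,16)=3, bounds=[1,3]
  i=2: D_i=min(1*3^2,16)=9, bounds=[4,9]
  i=3: D_i=min(1*3^3,16)=16, bounds=[8,16]
  i=4: D_i=min(1*3^4,16)=16, bounds=[8,16]

Answer: [0,1] [1,3] [4,9] [8,16] [8,16]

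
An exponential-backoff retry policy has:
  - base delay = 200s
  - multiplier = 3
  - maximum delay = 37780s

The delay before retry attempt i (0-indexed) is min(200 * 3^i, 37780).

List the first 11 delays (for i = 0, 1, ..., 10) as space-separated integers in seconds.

Computing each delay:
  i=0: min(200*3^0, 37780) = 200
  i=1: min(200*3^1, 37780) = 600
  i=2: min(200*3^2, 37780) = 1800
  i=3: min(200*3^3, 37780) = 5400
  i=4: min(200*3^4, 37780) = 16200
  i=5: min(200*3^5, 37780) = 37780
  i=6: min(200*3^6, 37780) = 37780
  i=7: min(200*3^7, 37780) = 37780
  i=8: min(200*3^8, 37780) = 37780
  i=9: min(200*3^9, 37780) = 37780
  i=10: min(200*3^10, 37780) = 37780

Answer: 200 600 1800 5400 16200 37780 37780 37780 37780 37780 37780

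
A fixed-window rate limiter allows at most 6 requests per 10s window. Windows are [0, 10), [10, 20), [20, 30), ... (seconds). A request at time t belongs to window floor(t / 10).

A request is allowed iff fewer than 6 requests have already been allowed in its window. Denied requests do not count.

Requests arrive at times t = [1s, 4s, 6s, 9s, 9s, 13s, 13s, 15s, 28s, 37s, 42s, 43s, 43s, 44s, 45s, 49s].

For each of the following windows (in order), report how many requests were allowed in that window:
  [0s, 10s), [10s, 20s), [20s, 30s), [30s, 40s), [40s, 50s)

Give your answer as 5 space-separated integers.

Processing requests:
  req#1 t=1s (window 0): ALLOW
  req#2 t=4s (window 0): ALLOW
  req#3 t=6s (window 0): ALLOW
  req#4 t=9s (window 0): ALLOW
  req#5 t=9s (window 0): ALLOW
  req#6 t=13s (window 1): ALLOW
  req#7 t=13s (window 1): ALLOW
  req#8 t=15s (window 1): ALLOW
  req#9 t=28s (window 2): ALLOW
  req#10 t=37s (window 3): ALLOW
  req#11 t=42s (window 4): ALLOW
  req#12 t=43s (window 4): ALLOW
  req#13 t=43s (window 4): ALLOW
  req#14 t=44s (window 4): ALLOW
  req#15 t=45s (window 4): ALLOW
  req#16 t=49s (window 4): ALLOW

Allowed counts by window: 5 3 1 1 6

Answer: 5 3 1 1 6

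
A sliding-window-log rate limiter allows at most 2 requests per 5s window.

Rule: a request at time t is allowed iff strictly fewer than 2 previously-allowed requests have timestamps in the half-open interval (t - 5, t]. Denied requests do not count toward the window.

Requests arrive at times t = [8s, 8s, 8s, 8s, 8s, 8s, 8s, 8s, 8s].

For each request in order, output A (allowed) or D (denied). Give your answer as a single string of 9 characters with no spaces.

Tracking allowed requests in the window:
  req#1 t=8s: ALLOW
  req#2 t=8s: ALLOW
  req#3 t=8s: DENY
  req#4 t=8s: DENY
  req#5 t=8s: DENY
  req#6 t=8s: DENY
  req#7 t=8s: DENY
  req#8 t=8s: DENY
  req#9 t=8s: DENY

Answer: AADDDDDDD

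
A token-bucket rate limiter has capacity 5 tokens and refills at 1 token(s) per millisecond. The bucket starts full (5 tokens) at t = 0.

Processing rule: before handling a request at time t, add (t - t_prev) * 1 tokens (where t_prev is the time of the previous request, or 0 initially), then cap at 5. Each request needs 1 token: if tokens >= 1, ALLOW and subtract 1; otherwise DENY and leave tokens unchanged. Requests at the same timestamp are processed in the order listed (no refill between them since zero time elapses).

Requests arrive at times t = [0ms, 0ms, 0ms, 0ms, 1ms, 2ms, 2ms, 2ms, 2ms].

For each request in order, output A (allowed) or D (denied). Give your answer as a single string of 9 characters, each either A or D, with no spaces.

Simulating step by step:
  req#1 t=0ms: ALLOW
  req#2 t=0ms: ALLOW
  req#3 t=0ms: ALLOW
  req#4 t=0ms: ALLOW
  req#5 t=1ms: ALLOW
  req#6 t=2ms: ALLOW
  req#7 t=2ms: ALLOW
  req#8 t=2ms: DENY
  req#9 t=2ms: DENY

Answer: AAAAAAADD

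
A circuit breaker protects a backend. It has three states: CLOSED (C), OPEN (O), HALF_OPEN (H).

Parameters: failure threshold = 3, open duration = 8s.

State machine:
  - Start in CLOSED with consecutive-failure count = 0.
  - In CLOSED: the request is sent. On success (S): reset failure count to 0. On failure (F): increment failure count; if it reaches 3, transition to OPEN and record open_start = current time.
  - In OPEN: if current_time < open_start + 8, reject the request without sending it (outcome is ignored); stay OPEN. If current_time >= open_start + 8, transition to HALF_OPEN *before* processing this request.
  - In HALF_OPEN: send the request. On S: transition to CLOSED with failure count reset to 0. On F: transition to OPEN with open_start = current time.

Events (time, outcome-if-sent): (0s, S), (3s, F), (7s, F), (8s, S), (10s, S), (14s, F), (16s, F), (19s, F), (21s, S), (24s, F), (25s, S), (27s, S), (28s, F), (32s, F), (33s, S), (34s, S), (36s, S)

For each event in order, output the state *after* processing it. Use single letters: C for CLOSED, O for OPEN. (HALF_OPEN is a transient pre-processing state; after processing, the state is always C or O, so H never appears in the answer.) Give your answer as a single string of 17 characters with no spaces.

State after each event:
  event#1 t=0s outcome=S: state=CLOSED
  event#2 t=3s outcome=F: state=CLOSED
  event#3 t=7s outcome=F: state=CLOSED
  event#4 t=8s outcome=S: state=CLOSED
  event#5 t=10s outcome=S: state=CLOSED
  event#6 t=14s outcome=F: state=CLOSED
  event#7 t=16s outcome=F: state=CLOSED
  event#8 t=19s outcome=F: state=OPEN
  event#9 t=21s outcome=S: state=OPEN
  event#10 t=24s outcome=F: state=OPEN
  event#11 t=25s outcome=S: state=OPEN
  event#12 t=27s outcome=S: state=CLOSED
  event#13 t=28s outcome=F: state=CLOSED
  event#14 t=32s outcome=F: state=CLOSED
  event#15 t=33s outcome=S: state=CLOSED
  event#16 t=34s outcome=S: state=CLOSED
  event#17 t=36s outcome=S: state=CLOSED

Answer: CCCCCCCOOOOCCCCCC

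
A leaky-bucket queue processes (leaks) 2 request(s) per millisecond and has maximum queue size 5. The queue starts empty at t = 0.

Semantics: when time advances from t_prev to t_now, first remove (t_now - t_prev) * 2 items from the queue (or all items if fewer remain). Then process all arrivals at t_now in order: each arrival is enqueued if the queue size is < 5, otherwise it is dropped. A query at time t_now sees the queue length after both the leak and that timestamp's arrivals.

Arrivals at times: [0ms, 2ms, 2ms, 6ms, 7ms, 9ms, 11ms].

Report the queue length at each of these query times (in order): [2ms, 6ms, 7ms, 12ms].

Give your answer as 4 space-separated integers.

Answer: 2 1 1 0

Derivation:
Queue lengths at query times:
  query t=2ms: backlog = 2
  query t=6ms: backlog = 1
  query t=7ms: backlog = 1
  query t=12ms: backlog = 0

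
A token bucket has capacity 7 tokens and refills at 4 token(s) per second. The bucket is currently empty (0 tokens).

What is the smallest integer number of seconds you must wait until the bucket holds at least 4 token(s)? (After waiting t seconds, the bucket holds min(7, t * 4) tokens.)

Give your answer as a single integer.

Answer: 1

Derivation:
Need t * 4 >= 4, so t >= 4/4.
Smallest integer t = ceil(4/4) = 1.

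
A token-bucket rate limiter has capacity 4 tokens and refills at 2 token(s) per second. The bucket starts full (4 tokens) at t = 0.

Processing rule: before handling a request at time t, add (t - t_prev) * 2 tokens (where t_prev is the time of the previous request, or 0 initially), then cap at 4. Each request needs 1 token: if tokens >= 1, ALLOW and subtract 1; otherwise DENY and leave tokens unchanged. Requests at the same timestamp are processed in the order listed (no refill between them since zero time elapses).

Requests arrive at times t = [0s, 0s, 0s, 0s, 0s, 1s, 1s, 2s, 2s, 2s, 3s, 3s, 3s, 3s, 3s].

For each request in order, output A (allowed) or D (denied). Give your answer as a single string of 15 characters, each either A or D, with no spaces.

Simulating step by step:
  req#1 t=0s: ALLOW
  req#2 t=0s: ALLOW
  req#3 t=0s: ALLOW
  req#4 t=0s: ALLOW
  req#5 t=0s: DENY
  req#6 t=1s: ALLOW
  req#7 t=1s: ALLOW
  req#8 t=2s: ALLOW
  req#9 t=2s: ALLOW
  req#10 t=2s: DENY
  req#11 t=3s: ALLOW
  req#12 t=3s: ALLOW
  req#13 t=3s: DENY
  req#14 t=3s: DENY
  req#15 t=3s: DENY

Answer: AAAADAAAADAADDD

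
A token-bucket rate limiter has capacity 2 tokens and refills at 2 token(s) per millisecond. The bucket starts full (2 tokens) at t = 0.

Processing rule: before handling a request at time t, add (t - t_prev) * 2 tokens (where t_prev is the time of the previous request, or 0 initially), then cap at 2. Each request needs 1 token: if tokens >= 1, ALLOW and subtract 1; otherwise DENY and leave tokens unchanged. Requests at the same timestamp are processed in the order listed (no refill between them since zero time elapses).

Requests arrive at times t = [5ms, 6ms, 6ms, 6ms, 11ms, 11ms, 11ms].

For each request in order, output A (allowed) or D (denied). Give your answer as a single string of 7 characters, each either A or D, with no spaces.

Simulating step by step:
  req#1 t=5ms: ALLOW
  req#2 t=6ms: ALLOW
  req#3 t=6ms: ALLOW
  req#4 t=6ms: DENY
  req#5 t=11ms: ALLOW
  req#6 t=11ms: ALLOW
  req#7 t=11ms: DENY

Answer: AAADAAD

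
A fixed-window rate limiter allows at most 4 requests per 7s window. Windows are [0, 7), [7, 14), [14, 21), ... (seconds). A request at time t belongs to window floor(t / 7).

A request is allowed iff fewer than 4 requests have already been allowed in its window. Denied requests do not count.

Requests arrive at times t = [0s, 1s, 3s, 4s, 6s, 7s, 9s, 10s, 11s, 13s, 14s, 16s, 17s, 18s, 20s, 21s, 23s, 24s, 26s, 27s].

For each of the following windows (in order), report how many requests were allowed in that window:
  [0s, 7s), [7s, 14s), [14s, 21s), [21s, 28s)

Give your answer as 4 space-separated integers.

Processing requests:
  req#1 t=0s (window 0): ALLOW
  req#2 t=1s (window 0): ALLOW
  req#3 t=3s (window 0): ALLOW
  req#4 t=4s (window 0): ALLOW
  req#5 t=6s (window 0): DENY
  req#6 t=7s (window 1): ALLOW
  req#7 t=9s (window 1): ALLOW
  req#8 t=10s (window 1): ALLOW
  req#9 t=11s (window 1): ALLOW
  req#10 t=13s (window 1): DENY
  req#11 t=14s (window 2): ALLOW
  req#12 t=16s (window 2): ALLOW
  req#13 t=17s (window 2): ALLOW
  req#14 t=18s (window 2): ALLOW
  req#15 t=20s (window 2): DENY
  req#16 t=21s (window 3): ALLOW
  req#17 t=23s (window 3): ALLOW
  req#18 t=24s (window 3): ALLOW
  req#19 t=26s (window 3): ALLOW
  req#20 t=27s (window 3): DENY

Allowed counts by window: 4 4 4 4

Answer: 4 4 4 4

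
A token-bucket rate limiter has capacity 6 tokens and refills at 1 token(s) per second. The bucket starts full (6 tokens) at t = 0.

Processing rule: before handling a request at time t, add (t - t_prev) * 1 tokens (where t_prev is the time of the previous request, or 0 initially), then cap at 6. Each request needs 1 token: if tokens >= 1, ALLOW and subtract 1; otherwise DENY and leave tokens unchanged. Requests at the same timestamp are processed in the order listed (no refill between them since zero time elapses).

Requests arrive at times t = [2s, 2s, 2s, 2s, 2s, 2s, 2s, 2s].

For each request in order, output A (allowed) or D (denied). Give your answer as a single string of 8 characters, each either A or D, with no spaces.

Answer: AAAAAADD

Derivation:
Simulating step by step:
  req#1 t=2s: ALLOW
  req#2 t=2s: ALLOW
  req#3 t=2s: ALLOW
  req#4 t=2s: ALLOW
  req#5 t=2s: ALLOW
  req#6 t=2s: ALLOW
  req#7 t=2s: DENY
  req#8 t=2s: DENY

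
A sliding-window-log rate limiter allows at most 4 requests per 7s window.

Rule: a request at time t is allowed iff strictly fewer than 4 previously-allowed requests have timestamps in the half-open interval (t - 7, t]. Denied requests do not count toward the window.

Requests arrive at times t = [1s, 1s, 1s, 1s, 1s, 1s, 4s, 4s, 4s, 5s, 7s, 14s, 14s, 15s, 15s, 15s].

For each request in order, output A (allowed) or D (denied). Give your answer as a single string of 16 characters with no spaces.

Answer: AAAADDDDDDDAAAAD

Derivation:
Tracking allowed requests in the window:
  req#1 t=1s: ALLOW
  req#2 t=1s: ALLOW
  req#3 t=1s: ALLOW
  req#4 t=1s: ALLOW
  req#5 t=1s: DENY
  req#6 t=1s: DENY
  req#7 t=4s: DENY
  req#8 t=4s: DENY
  req#9 t=4s: DENY
  req#10 t=5s: DENY
  req#11 t=7s: DENY
  req#12 t=14s: ALLOW
  req#13 t=14s: ALLOW
  req#14 t=15s: ALLOW
  req#15 t=15s: ALLOW
  req#16 t=15s: DENY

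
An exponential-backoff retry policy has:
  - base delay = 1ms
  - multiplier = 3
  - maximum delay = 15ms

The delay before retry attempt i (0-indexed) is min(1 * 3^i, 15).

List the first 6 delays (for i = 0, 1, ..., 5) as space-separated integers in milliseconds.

Answer: 1 3 9 15 15 15

Derivation:
Computing each delay:
  i=0: min(1*3^0, 15) = 1
  i=1: min(1*3^1, 15) = 3
  i=2: min(1*3^2, 15) = 9
  i=3: min(1*3^3, 15) = 15
  i=4: min(1*3^4, 15) = 15
  i=5: min(1*3^5, 15) = 15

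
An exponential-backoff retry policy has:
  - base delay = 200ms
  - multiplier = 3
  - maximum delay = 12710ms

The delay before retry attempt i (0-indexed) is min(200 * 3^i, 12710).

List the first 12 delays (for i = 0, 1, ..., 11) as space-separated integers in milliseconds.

Answer: 200 600 1800 5400 12710 12710 12710 12710 12710 12710 12710 12710

Derivation:
Computing each delay:
  i=0: min(200*3^0, 12710) = 200
  i=1: min(200*3^1, 12710) = 600
  i=2: min(200*3^2, 12710) = 1800
  i=3: min(200*3^3, 12710) = 5400
  i=4: min(200*3^4, 12710) = 12710
  i=5: min(200*3^5, 12710) = 12710
  i=6: min(200*3^6, 12710) = 12710
  i=7: min(200*3^7, 12710) = 12710
  i=8: min(200*3^8, 12710) = 12710
  i=9: min(200*3^9, 12710) = 12710
  i=10: min(200*3^10, 12710) = 12710
  i=11: min(200*3^11, 12710) = 12710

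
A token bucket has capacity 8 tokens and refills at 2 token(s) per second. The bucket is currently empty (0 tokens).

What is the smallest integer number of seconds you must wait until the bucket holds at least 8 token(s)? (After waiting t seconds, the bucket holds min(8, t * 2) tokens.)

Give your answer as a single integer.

Need t * 2 >= 8, so t >= 8/2.
Smallest integer t = ceil(8/2) = 4.

Answer: 4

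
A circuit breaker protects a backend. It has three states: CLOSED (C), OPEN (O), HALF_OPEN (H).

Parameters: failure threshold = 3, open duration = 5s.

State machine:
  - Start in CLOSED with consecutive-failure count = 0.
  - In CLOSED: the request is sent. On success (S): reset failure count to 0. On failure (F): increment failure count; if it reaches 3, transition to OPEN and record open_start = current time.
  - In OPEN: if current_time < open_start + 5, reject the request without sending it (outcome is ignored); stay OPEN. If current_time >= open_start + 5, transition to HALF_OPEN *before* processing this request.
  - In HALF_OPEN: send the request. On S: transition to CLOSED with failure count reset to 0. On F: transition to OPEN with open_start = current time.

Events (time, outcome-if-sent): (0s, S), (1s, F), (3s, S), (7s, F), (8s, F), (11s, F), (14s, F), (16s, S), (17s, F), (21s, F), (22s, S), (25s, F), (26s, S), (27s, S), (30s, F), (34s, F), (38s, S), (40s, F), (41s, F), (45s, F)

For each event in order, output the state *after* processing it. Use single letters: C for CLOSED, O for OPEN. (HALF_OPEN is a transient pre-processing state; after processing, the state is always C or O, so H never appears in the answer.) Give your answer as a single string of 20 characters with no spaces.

State after each event:
  event#1 t=0s outcome=S: state=CLOSED
  event#2 t=1s outcome=F: state=CLOSED
  event#3 t=3s outcome=S: state=CLOSED
  event#4 t=7s outcome=F: state=CLOSED
  event#5 t=8s outcome=F: state=CLOSED
  event#6 t=11s outcome=F: state=OPEN
  event#7 t=14s outcome=F: state=OPEN
  event#8 t=16s outcome=S: state=CLOSED
  event#9 t=17s outcome=F: state=CLOSED
  event#10 t=21s outcome=F: state=CLOSED
  event#11 t=22s outcome=S: state=CLOSED
  event#12 t=25s outcome=F: state=CLOSED
  event#13 t=26s outcome=S: state=CLOSED
  event#14 t=27s outcome=S: state=CLOSED
  event#15 t=30s outcome=F: state=CLOSED
  event#16 t=34s outcome=F: state=CLOSED
  event#17 t=38s outcome=S: state=CLOSED
  event#18 t=40s outcome=F: state=CLOSED
  event#19 t=41s outcome=F: state=CLOSED
  event#20 t=45s outcome=F: state=OPEN

Answer: CCCCCOOCCCCCCCCCCCCO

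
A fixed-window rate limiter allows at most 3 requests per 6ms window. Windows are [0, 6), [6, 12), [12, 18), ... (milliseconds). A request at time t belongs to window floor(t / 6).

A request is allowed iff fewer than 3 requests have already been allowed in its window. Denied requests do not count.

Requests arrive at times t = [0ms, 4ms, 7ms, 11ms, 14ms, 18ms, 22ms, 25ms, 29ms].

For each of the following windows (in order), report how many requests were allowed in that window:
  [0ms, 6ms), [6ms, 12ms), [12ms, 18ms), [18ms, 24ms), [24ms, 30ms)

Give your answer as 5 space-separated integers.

Answer: 2 2 1 2 2

Derivation:
Processing requests:
  req#1 t=0ms (window 0): ALLOW
  req#2 t=4ms (window 0): ALLOW
  req#3 t=7ms (window 1): ALLOW
  req#4 t=11ms (window 1): ALLOW
  req#5 t=14ms (window 2): ALLOW
  req#6 t=18ms (window 3): ALLOW
  req#7 t=22ms (window 3): ALLOW
  req#8 t=25ms (window 4): ALLOW
  req#9 t=29ms (window 4): ALLOW

Allowed counts by window: 2 2 1 2 2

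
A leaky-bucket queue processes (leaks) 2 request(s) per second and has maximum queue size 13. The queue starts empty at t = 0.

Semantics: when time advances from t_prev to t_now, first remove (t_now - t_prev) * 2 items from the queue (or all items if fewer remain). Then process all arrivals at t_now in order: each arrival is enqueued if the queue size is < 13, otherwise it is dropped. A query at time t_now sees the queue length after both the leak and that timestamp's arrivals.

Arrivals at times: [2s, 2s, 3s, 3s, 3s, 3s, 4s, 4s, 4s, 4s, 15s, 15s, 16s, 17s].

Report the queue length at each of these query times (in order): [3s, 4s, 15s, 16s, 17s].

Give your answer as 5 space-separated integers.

Queue lengths at query times:
  query t=3s: backlog = 4
  query t=4s: backlog = 6
  query t=15s: backlog = 2
  query t=16s: backlog = 1
  query t=17s: backlog = 1

Answer: 4 6 2 1 1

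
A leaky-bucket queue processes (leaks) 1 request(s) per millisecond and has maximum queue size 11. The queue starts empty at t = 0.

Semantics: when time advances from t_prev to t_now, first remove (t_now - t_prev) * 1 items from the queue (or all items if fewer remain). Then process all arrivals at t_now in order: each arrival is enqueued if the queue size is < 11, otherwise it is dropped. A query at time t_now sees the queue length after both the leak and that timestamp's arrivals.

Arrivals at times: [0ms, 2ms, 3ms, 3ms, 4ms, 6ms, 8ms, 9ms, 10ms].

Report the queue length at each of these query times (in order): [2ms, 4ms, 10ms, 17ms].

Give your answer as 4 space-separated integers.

Queue lengths at query times:
  query t=2ms: backlog = 1
  query t=4ms: backlog = 2
  query t=10ms: backlog = 1
  query t=17ms: backlog = 0

Answer: 1 2 1 0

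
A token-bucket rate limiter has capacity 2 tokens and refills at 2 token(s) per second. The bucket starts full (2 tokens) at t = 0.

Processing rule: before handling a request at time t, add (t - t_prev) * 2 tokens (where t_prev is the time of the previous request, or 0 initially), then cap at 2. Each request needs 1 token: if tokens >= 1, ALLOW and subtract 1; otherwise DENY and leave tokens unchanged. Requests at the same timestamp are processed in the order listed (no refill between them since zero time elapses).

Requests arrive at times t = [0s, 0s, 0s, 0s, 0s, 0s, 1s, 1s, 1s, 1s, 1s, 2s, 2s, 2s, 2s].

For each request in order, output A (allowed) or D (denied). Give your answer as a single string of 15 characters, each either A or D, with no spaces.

Simulating step by step:
  req#1 t=0s: ALLOW
  req#2 t=0s: ALLOW
  req#3 t=0s: DENY
  req#4 t=0s: DENY
  req#5 t=0s: DENY
  req#6 t=0s: DENY
  req#7 t=1s: ALLOW
  req#8 t=1s: ALLOW
  req#9 t=1s: DENY
  req#10 t=1s: DENY
  req#11 t=1s: DENY
  req#12 t=2s: ALLOW
  req#13 t=2s: ALLOW
  req#14 t=2s: DENY
  req#15 t=2s: DENY

Answer: AADDDDAADDDAADD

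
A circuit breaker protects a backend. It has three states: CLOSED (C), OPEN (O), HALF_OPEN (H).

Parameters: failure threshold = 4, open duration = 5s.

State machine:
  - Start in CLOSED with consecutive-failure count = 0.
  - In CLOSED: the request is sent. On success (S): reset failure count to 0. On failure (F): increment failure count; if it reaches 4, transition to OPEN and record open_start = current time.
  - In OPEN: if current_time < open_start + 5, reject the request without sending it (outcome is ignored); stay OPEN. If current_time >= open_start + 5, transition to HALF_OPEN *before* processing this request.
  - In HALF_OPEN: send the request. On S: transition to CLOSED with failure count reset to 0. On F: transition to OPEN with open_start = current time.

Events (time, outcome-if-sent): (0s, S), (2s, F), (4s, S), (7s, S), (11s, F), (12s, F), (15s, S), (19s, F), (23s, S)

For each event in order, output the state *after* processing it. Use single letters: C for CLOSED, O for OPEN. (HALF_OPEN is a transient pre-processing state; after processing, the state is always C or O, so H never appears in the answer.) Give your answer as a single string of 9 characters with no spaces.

State after each event:
  event#1 t=0s outcome=S: state=CLOSED
  event#2 t=2s outcome=F: state=CLOSED
  event#3 t=4s outcome=S: state=CLOSED
  event#4 t=7s outcome=S: state=CLOSED
  event#5 t=11s outcome=F: state=CLOSED
  event#6 t=12s outcome=F: state=CLOSED
  event#7 t=15s outcome=S: state=CLOSED
  event#8 t=19s outcome=F: state=CLOSED
  event#9 t=23s outcome=S: state=CLOSED

Answer: CCCCCCCCC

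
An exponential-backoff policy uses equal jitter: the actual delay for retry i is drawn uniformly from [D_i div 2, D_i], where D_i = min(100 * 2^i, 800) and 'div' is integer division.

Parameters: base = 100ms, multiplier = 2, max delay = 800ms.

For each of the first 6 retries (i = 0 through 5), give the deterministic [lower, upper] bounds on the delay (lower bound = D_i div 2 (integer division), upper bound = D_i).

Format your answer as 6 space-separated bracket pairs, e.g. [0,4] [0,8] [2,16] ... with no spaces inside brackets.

Answer: [50,100] [100,200] [200,400] [400,800] [400,800] [400,800]

Derivation:
Computing bounds per retry:
  i=0: D_i=min(100*2^0,800)=100, bounds=[50,100]
  i=1: D_i=min(100*2^1,800)=200, bounds=[100,200]
  i=2: D_i=min(100*2^2,800)=400, bounds=[200,400]
  i=3: D_i=min(100*2^3,800)=800, bounds=[400,800]
  i=4: D_i=min(100*2^4,800)=800, bounds=[400,800]
  i=5: D_i=min(100*2^5,800)=800, bounds=[400,800]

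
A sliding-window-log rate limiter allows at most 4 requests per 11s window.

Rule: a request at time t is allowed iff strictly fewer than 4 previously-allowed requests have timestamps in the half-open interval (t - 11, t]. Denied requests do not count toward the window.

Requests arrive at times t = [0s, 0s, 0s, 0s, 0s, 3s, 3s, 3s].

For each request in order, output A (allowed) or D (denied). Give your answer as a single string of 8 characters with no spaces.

Answer: AAAADDDD

Derivation:
Tracking allowed requests in the window:
  req#1 t=0s: ALLOW
  req#2 t=0s: ALLOW
  req#3 t=0s: ALLOW
  req#4 t=0s: ALLOW
  req#5 t=0s: DENY
  req#6 t=3s: DENY
  req#7 t=3s: DENY
  req#8 t=3s: DENY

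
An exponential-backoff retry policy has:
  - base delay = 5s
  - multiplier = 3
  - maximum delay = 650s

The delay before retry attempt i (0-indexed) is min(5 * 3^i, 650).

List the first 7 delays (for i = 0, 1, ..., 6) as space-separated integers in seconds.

Answer: 5 15 45 135 405 650 650

Derivation:
Computing each delay:
  i=0: min(5*3^0, 650) = 5
  i=1: min(5*3^1, 650) = 15
  i=2: min(5*3^2, 650) = 45
  i=3: min(5*3^3, 650) = 135
  i=4: min(5*3^4, 650) = 405
  i=5: min(5*3^5, 650) = 650
  i=6: min(5*3^6, 650) = 650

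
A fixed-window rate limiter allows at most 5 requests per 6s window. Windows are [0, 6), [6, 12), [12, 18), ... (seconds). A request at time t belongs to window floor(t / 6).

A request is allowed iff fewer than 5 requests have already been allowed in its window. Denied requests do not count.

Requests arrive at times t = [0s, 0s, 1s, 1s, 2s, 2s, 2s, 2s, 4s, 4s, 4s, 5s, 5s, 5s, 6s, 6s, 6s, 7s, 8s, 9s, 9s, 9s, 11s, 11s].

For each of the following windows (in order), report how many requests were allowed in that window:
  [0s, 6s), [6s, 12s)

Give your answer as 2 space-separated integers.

Answer: 5 5

Derivation:
Processing requests:
  req#1 t=0s (window 0): ALLOW
  req#2 t=0s (window 0): ALLOW
  req#3 t=1s (window 0): ALLOW
  req#4 t=1s (window 0): ALLOW
  req#5 t=2s (window 0): ALLOW
  req#6 t=2s (window 0): DENY
  req#7 t=2s (window 0): DENY
  req#8 t=2s (window 0): DENY
  req#9 t=4s (window 0): DENY
  req#10 t=4s (window 0): DENY
  req#11 t=4s (window 0): DENY
  req#12 t=5s (window 0): DENY
  req#13 t=5s (window 0): DENY
  req#14 t=5s (window 0): DENY
  req#15 t=6s (window 1): ALLOW
  req#16 t=6s (window 1): ALLOW
  req#17 t=6s (window 1): ALLOW
  req#18 t=7s (window 1): ALLOW
  req#19 t=8s (window 1): ALLOW
  req#20 t=9s (window 1): DENY
  req#21 t=9s (window 1): DENY
  req#22 t=9s (window 1): DENY
  req#23 t=11s (window 1): DENY
  req#24 t=11s (window 1): DENY

Allowed counts by window: 5 5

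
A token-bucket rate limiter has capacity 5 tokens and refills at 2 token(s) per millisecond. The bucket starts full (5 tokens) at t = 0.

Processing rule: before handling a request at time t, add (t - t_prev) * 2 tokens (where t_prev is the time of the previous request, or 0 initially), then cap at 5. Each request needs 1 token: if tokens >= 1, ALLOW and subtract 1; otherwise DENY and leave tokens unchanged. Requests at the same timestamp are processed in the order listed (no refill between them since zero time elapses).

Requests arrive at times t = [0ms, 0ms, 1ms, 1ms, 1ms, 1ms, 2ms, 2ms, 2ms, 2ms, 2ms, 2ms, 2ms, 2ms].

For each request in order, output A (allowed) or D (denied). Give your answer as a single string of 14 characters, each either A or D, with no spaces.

Answer: AAAAAAAAADDDDD

Derivation:
Simulating step by step:
  req#1 t=0ms: ALLOW
  req#2 t=0ms: ALLOW
  req#3 t=1ms: ALLOW
  req#4 t=1ms: ALLOW
  req#5 t=1ms: ALLOW
  req#6 t=1ms: ALLOW
  req#7 t=2ms: ALLOW
  req#8 t=2ms: ALLOW
  req#9 t=2ms: ALLOW
  req#10 t=2ms: DENY
  req#11 t=2ms: DENY
  req#12 t=2ms: DENY
  req#13 t=2ms: DENY
  req#14 t=2ms: DENY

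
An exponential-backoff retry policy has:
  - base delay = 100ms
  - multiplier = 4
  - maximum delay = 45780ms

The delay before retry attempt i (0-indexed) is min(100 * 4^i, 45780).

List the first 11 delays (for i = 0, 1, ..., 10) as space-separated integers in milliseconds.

Answer: 100 400 1600 6400 25600 45780 45780 45780 45780 45780 45780

Derivation:
Computing each delay:
  i=0: min(100*4^0, 45780) = 100
  i=1: min(100*4^1, 45780) = 400
  i=2: min(100*4^2, 45780) = 1600
  i=3: min(100*4^3, 45780) = 6400
  i=4: min(100*4^4, 45780) = 25600
  i=5: min(100*4^5, 45780) = 45780
  i=6: min(100*4^6, 45780) = 45780
  i=7: min(100*4^7, 45780) = 45780
  i=8: min(100*4^8, 45780) = 45780
  i=9: min(100*4^9, 45780) = 45780
  i=10: min(100*4^10, 45780) = 45780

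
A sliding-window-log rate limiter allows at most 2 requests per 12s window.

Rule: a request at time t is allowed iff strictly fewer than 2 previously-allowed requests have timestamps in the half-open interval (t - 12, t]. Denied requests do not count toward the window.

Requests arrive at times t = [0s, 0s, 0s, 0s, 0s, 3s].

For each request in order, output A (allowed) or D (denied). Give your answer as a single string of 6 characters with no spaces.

Answer: AADDDD

Derivation:
Tracking allowed requests in the window:
  req#1 t=0s: ALLOW
  req#2 t=0s: ALLOW
  req#3 t=0s: DENY
  req#4 t=0s: DENY
  req#5 t=0s: DENY
  req#6 t=3s: DENY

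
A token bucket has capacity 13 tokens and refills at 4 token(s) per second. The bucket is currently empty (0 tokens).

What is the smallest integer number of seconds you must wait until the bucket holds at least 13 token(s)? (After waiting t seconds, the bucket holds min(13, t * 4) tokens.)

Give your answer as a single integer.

Answer: 4

Derivation:
Need t * 4 >= 13, so t >= 13/4.
Smallest integer t = ceil(13/4) = 4.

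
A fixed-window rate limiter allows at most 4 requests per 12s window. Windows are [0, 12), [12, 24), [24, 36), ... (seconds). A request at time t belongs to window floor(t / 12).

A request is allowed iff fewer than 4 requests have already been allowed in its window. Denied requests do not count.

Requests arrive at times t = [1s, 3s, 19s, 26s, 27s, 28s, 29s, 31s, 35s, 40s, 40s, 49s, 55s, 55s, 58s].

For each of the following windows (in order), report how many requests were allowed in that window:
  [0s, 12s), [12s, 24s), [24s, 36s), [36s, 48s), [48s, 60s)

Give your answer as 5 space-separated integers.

Answer: 2 1 4 2 4

Derivation:
Processing requests:
  req#1 t=1s (window 0): ALLOW
  req#2 t=3s (window 0): ALLOW
  req#3 t=19s (window 1): ALLOW
  req#4 t=26s (window 2): ALLOW
  req#5 t=27s (window 2): ALLOW
  req#6 t=28s (window 2): ALLOW
  req#7 t=29s (window 2): ALLOW
  req#8 t=31s (window 2): DENY
  req#9 t=35s (window 2): DENY
  req#10 t=40s (window 3): ALLOW
  req#11 t=40s (window 3): ALLOW
  req#12 t=49s (window 4): ALLOW
  req#13 t=55s (window 4): ALLOW
  req#14 t=55s (window 4): ALLOW
  req#15 t=58s (window 4): ALLOW

Allowed counts by window: 2 1 4 2 4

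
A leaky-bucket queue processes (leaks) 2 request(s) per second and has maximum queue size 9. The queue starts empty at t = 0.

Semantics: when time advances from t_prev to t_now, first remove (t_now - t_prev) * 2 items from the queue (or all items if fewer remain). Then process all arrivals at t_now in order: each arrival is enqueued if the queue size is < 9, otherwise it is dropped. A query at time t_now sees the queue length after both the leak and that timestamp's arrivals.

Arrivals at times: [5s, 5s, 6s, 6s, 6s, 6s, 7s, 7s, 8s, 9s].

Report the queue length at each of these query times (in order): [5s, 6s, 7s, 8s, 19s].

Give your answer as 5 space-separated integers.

Answer: 2 4 4 3 0

Derivation:
Queue lengths at query times:
  query t=5s: backlog = 2
  query t=6s: backlog = 4
  query t=7s: backlog = 4
  query t=8s: backlog = 3
  query t=19s: backlog = 0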